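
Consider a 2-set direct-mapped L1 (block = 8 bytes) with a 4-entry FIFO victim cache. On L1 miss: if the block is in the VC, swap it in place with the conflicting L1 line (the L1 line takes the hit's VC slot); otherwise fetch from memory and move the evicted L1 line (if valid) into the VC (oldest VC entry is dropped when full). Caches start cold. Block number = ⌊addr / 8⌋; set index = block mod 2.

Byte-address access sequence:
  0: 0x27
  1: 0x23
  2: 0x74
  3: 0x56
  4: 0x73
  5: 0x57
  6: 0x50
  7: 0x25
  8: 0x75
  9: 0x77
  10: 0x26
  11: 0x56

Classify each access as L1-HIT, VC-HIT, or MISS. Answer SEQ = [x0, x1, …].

0: 0x27 (blk 4, set 0) → MISS  vc=[]
1: 0x23 (blk 4, set 0) → L1-HIT  vc=[]
2: 0x74 (blk 14, set 0) → MISS  vc=[4]
3: 0x56 (blk 10, set 0) → MISS  vc=[4, 14]
4: 0x73 (blk 14, set 0) → VC-HIT  vc=[4, 10]
5: 0x57 (blk 10, set 0) → VC-HIT  vc=[4, 14]
6: 0x50 (blk 10, set 0) → L1-HIT  vc=[4, 14]
7: 0x25 (blk 4, set 0) → VC-HIT  vc=[10, 14]
8: 0x75 (blk 14, set 0) → VC-HIT  vc=[10, 4]
9: 0x77 (blk 14, set 0) → L1-HIT  vc=[10, 4]
10: 0x26 (blk 4, set 0) → VC-HIT  vc=[10, 14]
11: 0x56 (blk 10, set 0) → VC-HIT  vc=[4, 14]

SEQ = [MISS, L1-HIT, MISS, MISS, VC-HIT, VC-HIT, L1-HIT, VC-HIT, VC-HIT, L1-HIT, VC-HIT, VC-HIT]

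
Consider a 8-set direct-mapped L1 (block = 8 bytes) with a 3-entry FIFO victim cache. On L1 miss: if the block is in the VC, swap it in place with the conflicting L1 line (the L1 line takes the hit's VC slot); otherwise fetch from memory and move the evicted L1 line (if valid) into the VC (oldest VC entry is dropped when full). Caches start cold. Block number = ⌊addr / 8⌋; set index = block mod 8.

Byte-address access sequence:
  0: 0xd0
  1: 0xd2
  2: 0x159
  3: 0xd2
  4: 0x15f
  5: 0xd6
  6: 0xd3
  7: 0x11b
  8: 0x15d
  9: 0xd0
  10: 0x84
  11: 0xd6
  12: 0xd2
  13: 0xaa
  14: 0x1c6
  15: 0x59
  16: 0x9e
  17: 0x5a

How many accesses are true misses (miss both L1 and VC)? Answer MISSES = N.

#0 0xd0→b26/s2 MISS; vc=[]
#1 0xd2→b26/s2 L1-HIT; vc=[]
#2 0x159→b43/s3 MISS; vc=[]
#3 0xd2→b26/s2 L1-HIT; vc=[]
#4 0x15f→b43/s3 L1-HIT; vc=[]
#5 0xd6→b26/s2 L1-HIT; vc=[]
#6 0xd3→b26/s2 L1-HIT; vc=[]
#7 0x11b→b35/s3 MISS; vc=[43]
#8 0x15d→b43/s3 VC-HIT; vc=[35]
#9 0xd0→b26/s2 L1-HIT; vc=[35]
#10 0x84→b16/s0 MISS; vc=[35]
#11 0xd6→b26/s2 L1-HIT; vc=[35]
#12 0xd2→b26/s2 L1-HIT; vc=[35]
#13 0xaa→b21/s5 MISS; vc=[35]
#14 0x1c6→b56/s0 MISS; vc=[35,16]
#15 0x59→b11/s3 MISS; vc=[35,16,43]
#16 0x9e→b19/s3 MISS; vc=[16,43,11]
#17 0x5a→b11/s3 VC-HIT; vc=[16,43,19]

MISSES = 8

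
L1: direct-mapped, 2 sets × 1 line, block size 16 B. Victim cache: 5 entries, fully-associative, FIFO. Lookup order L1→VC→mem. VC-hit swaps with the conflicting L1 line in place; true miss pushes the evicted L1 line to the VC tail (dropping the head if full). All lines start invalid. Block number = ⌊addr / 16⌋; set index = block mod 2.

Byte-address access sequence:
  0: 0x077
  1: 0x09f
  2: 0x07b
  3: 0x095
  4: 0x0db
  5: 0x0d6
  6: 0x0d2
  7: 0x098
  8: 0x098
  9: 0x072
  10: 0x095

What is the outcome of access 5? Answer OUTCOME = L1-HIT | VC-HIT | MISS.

OUTCOME = L1-HIT

  [0] addr=0x77 blk=7 s=1: MISS | VC []
  [1] addr=0x9f blk=9 s=1: MISS | VC [7]
  [2] addr=0x7b blk=7 s=1: VC-HIT | VC [9]
  [3] addr=0x95 blk=9 s=1: VC-HIT | VC [7]
  [4] addr=0xdb blk=13 s=1: MISS | VC [7, 9]
  [5] addr=0xd6 blk=13 s=1: L1-HIT | VC [7, 9]
  [6] addr=0xd2 blk=13 s=1: L1-HIT | VC [7, 9]
  [7] addr=0x98 blk=9 s=1: VC-HIT | VC [7, 13]
  [8] addr=0x98 blk=9 s=1: L1-HIT | VC [7, 13]
  [9] addr=0x72 blk=7 s=1: VC-HIT | VC [9, 13]
  [10] addr=0x95 blk=9 s=1: VC-HIT | VC [7, 13]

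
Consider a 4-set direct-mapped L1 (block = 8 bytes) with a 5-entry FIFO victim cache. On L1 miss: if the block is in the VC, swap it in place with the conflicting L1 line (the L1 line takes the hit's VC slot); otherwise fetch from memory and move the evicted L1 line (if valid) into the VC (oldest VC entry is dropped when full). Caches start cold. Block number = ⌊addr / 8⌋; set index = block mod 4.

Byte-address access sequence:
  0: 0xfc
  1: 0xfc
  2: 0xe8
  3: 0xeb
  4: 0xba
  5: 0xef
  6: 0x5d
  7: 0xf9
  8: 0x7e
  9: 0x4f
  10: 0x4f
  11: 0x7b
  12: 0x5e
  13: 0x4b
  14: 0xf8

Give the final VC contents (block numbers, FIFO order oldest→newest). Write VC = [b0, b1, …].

VC = [15, 23, 11, 29]

#0 0xfc→b31/s3 MISS; vc=[]
#1 0xfc→b31/s3 L1-HIT; vc=[]
#2 0xe8→b29/s1 MISS; vc=[]
#3 0xeb→b29/s1 L1-HIT; vc=[]
#4 0xba→b23/s3 MISS; vc=[31]
#5 0xef→b29/s1 L1-HIT; vc=[31]
#6 0x5d→b11/s3 MISS; vc=[31,23]
#7 0xf9→b31/s3 VC-HIT; vc=[11,23]
#8 0x7e→b15/s3 MISS; vc=[11,23,31]
#9 0x4f→b9/s1 MISS; vc=[11,23,31,29]
#10 0x4f→b9/s1 L1-HIT; vc=[11,23,31,29]
#11 0x7b→b15/s3 L1-HIT; vc=[11,23,31,29]
#12 0x5e→b11/s3 VC-HIT; vc=[15,23,31,29]
#13 0x4b→b9/s1 L1-HIT; vc=[15,23,31,29]
#14 0xf8→b31/s3 VC-HIT; vc=[15,23,11,29]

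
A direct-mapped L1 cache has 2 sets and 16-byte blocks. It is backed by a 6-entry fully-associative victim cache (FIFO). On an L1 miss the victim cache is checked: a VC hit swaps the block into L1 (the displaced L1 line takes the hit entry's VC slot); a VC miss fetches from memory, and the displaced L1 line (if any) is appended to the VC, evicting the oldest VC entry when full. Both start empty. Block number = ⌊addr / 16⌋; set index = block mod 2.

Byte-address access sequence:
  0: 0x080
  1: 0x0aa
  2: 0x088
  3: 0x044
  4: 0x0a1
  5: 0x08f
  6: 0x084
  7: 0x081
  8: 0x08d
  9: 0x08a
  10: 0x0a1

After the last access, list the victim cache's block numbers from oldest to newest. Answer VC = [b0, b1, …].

VC = [4, 8]

#0 0x80→b8/s0 MISS; vc=[]
#1 0xaa→b10/s0 MISS; vc=[8]
#2 0x88→b8/s0 VC-HIT; vc=[10]
#3 0x44→b4/s0 MISS; vc=[10,8]
#4 0xa1→b10/s0 VC-HIT; vc=[4,8]
#5 0x8f→b8/s0 VC-HIT; vc=[4,10]
#6 0x84→b8/s0 L1-HIT; vc=[4,10]
#7 0x81→b8/s0 L1-HIT; vc=[4,10]
#8 0x8d→b8/s0 L1-HIT; vc=[4,10]
#9 0x8a→b8/s0 L1-HIT; vc=[4,10]
#10 0xa1→b10/s0 VC-HIT; vc=[4,8]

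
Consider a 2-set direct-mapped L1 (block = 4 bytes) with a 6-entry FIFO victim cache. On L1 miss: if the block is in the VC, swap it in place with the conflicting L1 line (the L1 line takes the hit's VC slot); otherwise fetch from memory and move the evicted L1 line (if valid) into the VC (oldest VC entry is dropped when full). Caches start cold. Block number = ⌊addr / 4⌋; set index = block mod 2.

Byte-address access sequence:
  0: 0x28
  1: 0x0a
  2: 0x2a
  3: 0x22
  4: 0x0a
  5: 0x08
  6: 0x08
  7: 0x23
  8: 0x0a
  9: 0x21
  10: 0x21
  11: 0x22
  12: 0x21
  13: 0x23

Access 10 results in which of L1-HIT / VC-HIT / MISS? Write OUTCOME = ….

  [0] addr=0x28 blk=10 s=0: MISS | VC []
  [1] addr=0xa blk=2 s=0: MISS | VC [10]
  [2] addr=0x2a blk=10 s=0: VC-HIT | VC [2]
  [3] addr=0x22 blk=8 s=0: MISS | VC [2, 10]
  [4] addr=0xa blk=2 s=0: VC-HIT | VC [8, 10]
  [5] addr=0x8 blk=2 s=0: L1-HIT | VC [8, 10]
  [6] addr=0x8 blk=2 s=0: L1-HIT | VC [8, 10]
  [7] addr=0x23 blk=8 s=0: VC-HIT | VC [2, 10]
  [8] addr=0xa blk=2 s=0: VC-HIT | VC [8, 10]
  [9] addr=0x21 blk=8 s=0: VC-HIT | VC [2, 10]
  [10] addr=0x21 blk=8 s=0: L1-HIT | VC [2, 10]
  [11] addr=0x22 blk=8 s=0: L1-HIT | VC [2, 10]
  [12] addr=0x21 blk=8 s=0: L1-HIT | VC [2, 10]
  [13] addr=0x23 blk=8 s=0: L1-HIT | VC [2, 10]

OUTCOME = L1-HIT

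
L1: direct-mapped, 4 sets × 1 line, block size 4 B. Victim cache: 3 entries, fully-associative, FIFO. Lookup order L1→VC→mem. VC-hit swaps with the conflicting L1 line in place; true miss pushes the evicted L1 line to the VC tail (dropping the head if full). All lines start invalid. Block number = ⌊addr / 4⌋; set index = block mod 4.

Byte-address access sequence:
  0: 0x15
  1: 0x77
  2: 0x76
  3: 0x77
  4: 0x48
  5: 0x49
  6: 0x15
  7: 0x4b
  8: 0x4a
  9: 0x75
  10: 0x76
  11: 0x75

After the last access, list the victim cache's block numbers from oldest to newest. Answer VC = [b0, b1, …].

VC = [5]

  [0] addr=0x15 blk=5 s=1: MISS | VC []
  [1] addr=0x77 blk=29 s=1: MISS | VC [5]
  [2] addr=0x76 blk=29 s=1: L1-HIT | VC [5]
  [3] addr=0x77 blk=29 s=1: L1-HIT | VC [5]
  [4] addr=0x48 blk=18 s=2: MISS | VC [5]
  [5] addr=0x49 blk=18 s=2: L1-HIT | VC [5]
  [6] addr=0x15 blk=5 s=1: VC-HIT | VC [29]
  [7] addr=0x4b blk=18 s=2: L1-HIT | VC [29]
  [8] addr=0x4a blk=18 s=2: L1-HIT | VC [29]
  [9] addr=0x75 blk=29 s=1: VC-HIT | VC [5]
  [10] addr=0x76 blk=29 s=1: L1-HIT | VC [5]
  [11] addr=0x75 blk=29 s=1: L1-HIT | VC [5]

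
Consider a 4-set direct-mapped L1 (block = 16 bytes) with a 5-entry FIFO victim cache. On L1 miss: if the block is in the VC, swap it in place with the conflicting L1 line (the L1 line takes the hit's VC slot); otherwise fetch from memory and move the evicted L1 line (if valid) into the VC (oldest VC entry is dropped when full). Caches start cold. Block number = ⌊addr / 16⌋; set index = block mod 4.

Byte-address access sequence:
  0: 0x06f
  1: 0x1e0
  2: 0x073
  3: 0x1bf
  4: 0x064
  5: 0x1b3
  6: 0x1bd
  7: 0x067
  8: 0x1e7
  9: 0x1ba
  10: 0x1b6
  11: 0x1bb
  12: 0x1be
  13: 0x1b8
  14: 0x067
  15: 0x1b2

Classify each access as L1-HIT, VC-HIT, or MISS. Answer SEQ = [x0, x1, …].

SEQ = [MISS, MISS, MISS, MISS, VC-HIT, L1-HIT, L1-HIT, L1-HIT, VC-HIT, L1-HIT, L1-HIT, L1-HIT, L1-HIT, L1-HIT, VC-HIT, L1-HIT]

#0 0x6f→b6/s2 MISS; vc=[]
#1 0x1e0→b30/s2 MISS; vc=[6]
#2 0x73→b7/s3 MISS; vc=[6]
#3 0x1bf→b27/s3 MISS; vc=[6,7]
#4 0x64→b6/s2 VC-HIT; vc=[30,7]
#5 0x1b3→b27/s3 L1-HIT; vc=[30,7]
#6 0x1bd→b27/s3 L1-HIT; vc=[30,7]
#7 0x67→b6/s2 L1-HIT; vc=[30,7]
#8 0x1e7→b30/s2 VC-HIT; vc=[6,7]
#9 0x1ba→b27/s3 L1-HIT; vc=[6,7]
#10 0x1b6→b27/s3 L1-HIT; vc=[6,7]
#11 0x1bb→b27/s3 L1-HIT; vc=[6,7]
#12 0x1be→b27/s3 L1-HIT; vc=[6,7]
#13 0x1b8→b27/s3 L1-HIT; vc=[6,7]
#14 0x67→b6/s2 VC-HIT; vc=[30,7]
#15 0x1b2→b27/s3 L1-HIT; vc=[30,7]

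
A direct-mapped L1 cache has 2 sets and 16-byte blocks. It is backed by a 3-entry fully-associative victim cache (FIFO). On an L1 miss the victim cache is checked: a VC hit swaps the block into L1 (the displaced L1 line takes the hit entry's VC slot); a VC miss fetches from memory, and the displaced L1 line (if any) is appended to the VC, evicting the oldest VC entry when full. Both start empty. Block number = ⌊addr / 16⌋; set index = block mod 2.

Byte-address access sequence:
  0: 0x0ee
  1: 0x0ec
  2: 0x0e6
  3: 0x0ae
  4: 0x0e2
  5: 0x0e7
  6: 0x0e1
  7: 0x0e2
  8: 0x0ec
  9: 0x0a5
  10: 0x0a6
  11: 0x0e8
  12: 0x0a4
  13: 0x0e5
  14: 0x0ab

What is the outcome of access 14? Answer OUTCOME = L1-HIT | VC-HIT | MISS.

OUTCOME = VC-HIT

  [0] addr=0xee blk=14 s=0: MISS | VC []
  [1] addr=0xec blk=14 s=0: L1-HIT | VC []
  [2] addr=0xe6 blk=14 s=0: L1-HIT | VC []
  [3] addr=0xae blk=10 s=0: MISS | VC [14]
  [4] addr=0xe2 blk=14 s=0: VC-HIT | VC [10]
  [5] addr=0xe7 blk=14 s=0: L1-HIT | VC [10]
  [6] addr=0xe1 blk=14 s=0: L1-HIT | VC [10]
  [7] addr=0xe2 blk=14 s=0: L1-HIT | VC [10]
  [8] addr=0xec blk=14 s=0: L1-HIT | VC [10]
  [9] addr=0xa5 blk=10 s=0: VC-HIT | VC [14]
  [10] addr=0xa6 blk=10 s=0: L1-HIT | VC [14]
  [11] addr=0xe8 blk=14 s=0: VC-HIT | VC [10]
  [12] addr=0xa4 blk=10 s=0: VC-HIT | VC [14]
  [13] addr=0xe5 blk=14 s=0: VC-HIT | VC [10]
  [14] addr=0xab blk=10 s=0: VC-HIT | VC [14]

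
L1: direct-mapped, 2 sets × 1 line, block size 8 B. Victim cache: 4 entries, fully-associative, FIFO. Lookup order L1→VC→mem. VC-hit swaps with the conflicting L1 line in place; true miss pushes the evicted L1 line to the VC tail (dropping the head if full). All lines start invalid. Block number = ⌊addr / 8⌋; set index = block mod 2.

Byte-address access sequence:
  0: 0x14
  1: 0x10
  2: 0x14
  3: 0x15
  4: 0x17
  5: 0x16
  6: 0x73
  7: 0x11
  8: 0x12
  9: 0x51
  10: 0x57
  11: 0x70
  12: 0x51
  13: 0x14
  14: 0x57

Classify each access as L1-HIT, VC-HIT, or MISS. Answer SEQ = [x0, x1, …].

#0 0x14→b2/s0 MISS; vc=[]
#1 0x10→b2/s0 L1-HIT; vc=[]
#2 0x14→b2/s0 L1-HIT; vc=[]
#3 0x15→b2/s0 L1-HIT; vc=[]
#4 0x17→b2/s0 L1-HIT; vc=[]
#5 0x16→b2/s0 L1-HIT; vc=[]
#6 0x73→b14/s0 MISS; vc=[2]
#7 0x11→b2/s0 VC-HIT; vc=[14]
#8 0x12→b2/s0 L1-HIT; vc=[14]
#9 0x51→b10/s0 MISS; vc=[14,2]
#10 0x57→b10/s0 L1-HIT; vc=[14,2]
#11 0x70→b14/s0 VC-HIT; vc=[10,2]
#12 0x51→b10/s0 VC-HIT; vc=[14,2]
#13 0x14→b2/s0 VC-HIT; vc=[14,10]
#14 0x57→b10/s0 VC-HIT; vc=[14,2]

SEQ = [MISS, L1-HIT, L1-HIT, L1-HIT, L1-HIT, L1-HIT, MISS, VC-HIT, L1-HIT, MISS, L1-HIT, VC-HIT, VC-HIT, VC-HIT, VC-HIT]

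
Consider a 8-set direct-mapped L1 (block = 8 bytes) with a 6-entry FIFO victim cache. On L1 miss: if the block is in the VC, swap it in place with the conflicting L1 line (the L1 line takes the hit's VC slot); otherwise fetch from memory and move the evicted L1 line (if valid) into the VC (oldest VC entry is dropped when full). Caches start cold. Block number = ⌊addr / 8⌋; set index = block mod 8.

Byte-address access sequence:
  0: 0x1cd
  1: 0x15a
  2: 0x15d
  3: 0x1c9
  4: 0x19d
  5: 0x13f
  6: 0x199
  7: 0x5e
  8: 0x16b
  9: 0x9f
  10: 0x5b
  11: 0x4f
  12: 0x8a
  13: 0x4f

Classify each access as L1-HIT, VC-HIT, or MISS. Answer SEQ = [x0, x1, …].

0: 0x1cd (blk 57, set 1) → MISS  vc=[]
1: 0x15a (blk 43, set 3) → MISS  vc=[]
2: 0x15d (blk 43, set 3) → L1-HIT  vc=[]
3: 0x1c9 (blk 57, set 1) → L1-HIT  vc=[]
4: 0x19d (blk 51, set 3) → MISS  vc=[43]
5: 0x13f (blk 39, set 7) → MISS  vc=[43]
6: 0x199 (blk 51, set 3) → L1-HIT  vc=[43]
7: 0x5e (blk 11, set 3) → MISS  vc=[43, 51]
8: 0x16b (blk 45, set 5) → MISS  vc=[43, 51]
9: 0x9f (blk 19, set 3) → MISS  vc=[43, 51, 11]
10: 0x5b (blk 11, set 3) → VC-HIT  vc=[43, 51, 19]
11: 0x4f (blk 9, set 1) → MISS  vc=[43, 51, 19, 57]
12: 0x8a (blk 17, set 1) → MISS  vc=[43, 51, 19, 57, 9]
13: 0x4f (blk 9, set 1) → VC-HIT  vc=[43, 51, 19, 57, 17]

SEQ = [MISS, MISS, L1-HIT, L1-HIT, MISS, MISS, L1-HIT, MISS, MISS, MISS, VC-HIT, MISS, MISS, VC-HIT]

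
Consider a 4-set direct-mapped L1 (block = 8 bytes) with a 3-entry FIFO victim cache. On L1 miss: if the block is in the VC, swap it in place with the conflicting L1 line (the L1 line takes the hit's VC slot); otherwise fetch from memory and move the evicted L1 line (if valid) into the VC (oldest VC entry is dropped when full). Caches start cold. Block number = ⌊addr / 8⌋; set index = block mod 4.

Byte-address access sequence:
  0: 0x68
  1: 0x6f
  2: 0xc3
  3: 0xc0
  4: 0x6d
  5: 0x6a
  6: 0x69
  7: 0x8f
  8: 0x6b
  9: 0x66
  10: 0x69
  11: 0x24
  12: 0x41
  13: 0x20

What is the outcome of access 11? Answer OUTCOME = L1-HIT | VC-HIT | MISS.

  [0] addr=0x68 blk=13 s=1: MISS | VC []
  [1] addr=0x6f blk=13 s=1: L1-HIT | VC []
  [2] addr=0xc3 blk=24 s=0: MISS | VC []
  [3] addr=0xc0 blk=24 s=0: L1-HIT | VC []
  [4] addr=0x6d blk=13 s=1: L1-HIT | VC []
  [5] addr=0x6a blk=13 s=1: L1-HIT | VC []
  [6] addr=0x69 blk=13 s=1: L1-HIT | VC []
  [7] addr=0x8f blk=17 s=1: MISS | VC [13]
  [8] addr=0x6b blk=13 s=1: VC-HIT | VC [17]
  [9] addr=0x66 blk=12 s=0: MISS | VC [17, 24]
  [10] addr=0x69 blk=13 s=1: L1-HIT | VC [17, 24]
  [11] addr=0x24 blk=4 s=0: MISS | VC [17, 24, 12]
  [12] addr=0x41 blk=8 s=0: MISS | VC [24, 12, 4]
  [13] addr=0x20 blk=4 s=0: VC-HIT | VC [24, 12, 8]

OUTCOME = MISS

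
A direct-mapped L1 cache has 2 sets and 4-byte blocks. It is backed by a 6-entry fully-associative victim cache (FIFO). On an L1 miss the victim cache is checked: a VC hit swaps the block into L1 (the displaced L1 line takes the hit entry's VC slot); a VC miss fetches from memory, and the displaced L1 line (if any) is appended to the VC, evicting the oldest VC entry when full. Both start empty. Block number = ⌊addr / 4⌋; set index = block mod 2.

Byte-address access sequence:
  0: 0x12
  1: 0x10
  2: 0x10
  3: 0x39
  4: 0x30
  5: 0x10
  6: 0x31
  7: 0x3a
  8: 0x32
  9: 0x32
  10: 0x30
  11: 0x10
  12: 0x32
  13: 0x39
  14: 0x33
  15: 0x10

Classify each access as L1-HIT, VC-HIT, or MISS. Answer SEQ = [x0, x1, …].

SEQ = [MISS, L1-HIT, L1-HIT, MISS, MISS, VC-HIT, VC-HIT, VC-HIT, VC-HIT, L1-HIT, L1-HIT, VC-HIT, VC-HIT, VC-HIT, VC-HIT, VC-HIT]

0: 0x12 (blk 4, set 0) → MISS  vc=[]
1: 0x10 (blk 4, set 0) → L1-HIT  vc=[]
2: 0x10 (blk 4, set 0) → L1-HIT  vc=[]
3: 0x39 (blk 14, set 0) → MISS  vc=[4]
4: 0x30 (blk 12, set 0) → MISS  vc=[4, 14]
5: 0x10 (blk 4, set 0) → VC-HIT  vc=[12, 14]
6: 0x31 (blk 12, set 0) → VC-HIT  vc=[4, 14]
7: 0x3a (blk 14, set 0) → VC-HIT  vc=[4, 12]
8: 0x32 (blk 12, set 0) → VC-HIT  vc=[4, 14]
9: 0x32 (blk 12, set 0) → L1-HIT  vc=[4, 14]
10: 0x30 (blk 12, set 0) → L1-HIT  vc=[4, 14]
11: 0x10 (blk 4, set 0) → VC-HIT  vc=[12, 14]
12: 0x32 (blk 12, set 0) → VC-HIT  vc=[4, 14]
13: 0x39 (blk 14, set 0) → VC-HIT  vc=[4, 12]
14: 0x33 (blk 12, set 0) → VC-HIT  vc=[4, 14]
15: 0x10 (blk 4, set 0) → VC-HIT  vc=[12, 14]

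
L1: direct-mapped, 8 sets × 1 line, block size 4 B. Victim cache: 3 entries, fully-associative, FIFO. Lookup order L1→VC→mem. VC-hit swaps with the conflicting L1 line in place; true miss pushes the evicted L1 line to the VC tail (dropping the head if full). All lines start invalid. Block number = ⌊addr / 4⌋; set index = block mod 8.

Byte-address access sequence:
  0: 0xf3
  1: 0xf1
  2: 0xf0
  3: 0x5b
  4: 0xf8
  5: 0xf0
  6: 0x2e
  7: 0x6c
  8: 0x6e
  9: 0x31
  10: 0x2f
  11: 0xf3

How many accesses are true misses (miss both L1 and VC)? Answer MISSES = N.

MISSES = 6

#0 0xf3→b60/s4 MISS; vc=[]
#1 0xf1→b60/s4 L1-HIT; vc=[]
#2 0xf0→b60/s4 L1-HIT; vc=[]
#3 0x5b→b22/s6 MISS; vc=[]
#4 0xf8→b62/s6 MISS; vc=[22]
#5 0xf0→b60/s4 L1-HIT; vc=[22]
#6 0x2e→b11/s3 MISS; vc=[22]
#7 0x6c→b27/s3 MISS; vc=[22,11]
#8 0x6e→b27/s3 L1-HIT; vc=[22,11]
#9 0x31→b12/s4 MISS; vc=[22,11,60]
#10 0x2f→b11/s3 VC-HIT; vc=[22,27,60]
#11 0xf3→b60/s4 VC-HIT; vc=[22,27,12]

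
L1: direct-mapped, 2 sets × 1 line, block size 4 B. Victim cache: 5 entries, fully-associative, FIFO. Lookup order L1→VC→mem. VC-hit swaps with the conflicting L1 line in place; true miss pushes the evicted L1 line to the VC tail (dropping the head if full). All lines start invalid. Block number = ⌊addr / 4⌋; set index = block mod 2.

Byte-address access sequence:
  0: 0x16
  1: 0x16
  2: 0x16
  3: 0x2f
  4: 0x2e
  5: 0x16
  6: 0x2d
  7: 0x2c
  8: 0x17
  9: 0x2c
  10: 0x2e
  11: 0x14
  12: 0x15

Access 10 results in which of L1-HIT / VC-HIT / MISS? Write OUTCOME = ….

OUTCOME = L1-HIT

  [0] addr=0x16 blk=5 s=1: MISS | VC []
  [1] addr=0x16 blk=5 s=1: L1-HIT | VC []
  [2] addr=0x16 blk=5 s=1: L1-HIT | VC []
  [3] addr=0x2f blk=11 s=1: MISS | VC [5]
  [4] addr=0x2e blk=11 s=1: L1-HIT | VC [5]
  [5] addr=0x16 blk=5 s=1: VC-HIT | VC [11]
  [6] addr=0x2d blk=11 s=1: VC-HIT | VC [5]
  [7] addr=0x2c blk=11 s=1: L1-HIT | VC [5]
  [8] addr=0x17 blk=5 s=1: VC-HIT | VC [11]
  [9] addr=0x2c blk=11 s=1: VC-HIT | VC [5]
  [10] addr=0x2e blk=11 s=1: L1-HIT | VC [5]
  [11] addr=0x14 blk=5 s=1: VC-HIT | VC [11]
  [12] addr=0x15 blk=5 s=1: L1-HIT | VC [11]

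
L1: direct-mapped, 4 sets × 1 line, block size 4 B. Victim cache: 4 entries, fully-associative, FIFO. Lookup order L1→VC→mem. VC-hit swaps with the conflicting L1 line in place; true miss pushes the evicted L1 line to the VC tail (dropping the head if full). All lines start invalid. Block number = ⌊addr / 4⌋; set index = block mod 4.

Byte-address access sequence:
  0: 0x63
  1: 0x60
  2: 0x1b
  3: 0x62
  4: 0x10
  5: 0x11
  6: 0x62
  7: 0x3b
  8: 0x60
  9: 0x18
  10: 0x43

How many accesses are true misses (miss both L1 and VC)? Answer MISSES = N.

0: 0x63 (blk 24, set 0) → MISS  vc=[]
1: 0x60 (blk 24, set 0) → L1-HIT  vc=[]
2: 0x1b (blk 6, set 2) → MISS  vc=[]
3: 0x62 (blk 24, set 0) → L1-HIT  vc=[]
4: 0x10 (blk 4, set 0) → MISS  vc=[24]
5: 0x11 (blk 4, set 0) → L1-HIT  vc=[24]
6: 0x62 (blk 24, set 0) → VC-HIT  vc=[4]
7: 0x3b (blk 14, set 2) → MISS  vc=[4, 6]
8: 0x60 (blk 24, set 0) → L1-HIT  vc=[4, 6]
9: 0x18 (blk 6, set 2) → VC-HIT  vc=[4, 14]
10: 0x43 (blk 16, set 0) → MISS  vc=[4, 14, 24]

MISSES = 5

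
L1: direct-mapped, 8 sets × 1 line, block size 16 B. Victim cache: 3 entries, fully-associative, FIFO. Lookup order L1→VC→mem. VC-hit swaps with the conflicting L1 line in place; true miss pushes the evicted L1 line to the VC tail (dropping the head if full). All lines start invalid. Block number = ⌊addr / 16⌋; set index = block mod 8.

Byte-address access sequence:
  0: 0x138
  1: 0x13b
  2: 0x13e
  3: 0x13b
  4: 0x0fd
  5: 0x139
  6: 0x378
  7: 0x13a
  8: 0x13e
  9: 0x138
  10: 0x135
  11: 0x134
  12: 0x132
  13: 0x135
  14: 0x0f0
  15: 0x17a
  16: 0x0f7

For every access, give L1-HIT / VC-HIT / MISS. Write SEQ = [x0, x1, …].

SEQ = [MISS, L1-HIT, L1-HIT, L1-HIT, MISS, L1-HIT, MISS, L1-HIT, L1-HIT, L1-HIT, L1-HIT, L1-HIT, L1-HIT, L1-HIT, VC-HIT, MISS, VC-HIT]

#0 0x138→b19/s3 MISS; vc=[]
#1 0x13b→b19/s3 L1-HIT; vc=[]
#2 0x13e→b19/s3 L1-HIT; vc=[]
#3 0x13b→b19/s3 L1-HIT; vc=[]
#4 0xfd→b15/s7 MISS; vc=[]
#5 0x139→b19/s3 L1-HIT; vc=[]
#6 0x378→b55/s7 MISS; vc=[15]
#7 0x13a→b19/s3 L1-HIT; vc=[15]
#8 0x13e→b19/s3 L1-HIT; vc=[15]
#9 0x138→b19/s3 L1-HIT; vc=[15]
#10 0x135→b19/s3 L1-HIT; vc=[15]
#11 0x134→b19/s3 L1-HIT; vc=[15]
#12 0x132→b19/s3 L1-HIT; vc=[15]
#13 0x135→b19/s3 L1-HIT; vc=[15]
#14 0xf0→b15/s7 VC-HIT; vc=[55]
#15 0x17a→b23/s7 MISS; vc=[55,15]
#16 0xf7→b15/s7 VC-HIT; vc=[55,23]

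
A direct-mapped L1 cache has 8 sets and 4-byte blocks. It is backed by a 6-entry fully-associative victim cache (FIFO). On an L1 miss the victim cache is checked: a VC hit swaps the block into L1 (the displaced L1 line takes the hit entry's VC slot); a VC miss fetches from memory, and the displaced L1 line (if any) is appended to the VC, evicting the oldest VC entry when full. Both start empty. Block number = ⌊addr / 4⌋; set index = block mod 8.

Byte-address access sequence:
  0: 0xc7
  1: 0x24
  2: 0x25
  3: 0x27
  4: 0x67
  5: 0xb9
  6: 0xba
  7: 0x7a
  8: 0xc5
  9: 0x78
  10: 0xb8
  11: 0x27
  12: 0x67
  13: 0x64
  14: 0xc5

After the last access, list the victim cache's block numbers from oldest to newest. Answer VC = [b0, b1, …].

#0 0xc7→b49/s1 MISS; vc=[]
#1 0x24→b9/s1 MISS; vc=[49]
#2 0x25→b9/s1 L1-HIT; vc=[49]
#3 0x27→b9/s1 L1-HIT; vc=[49]
#4 0x67→b25/s1 MISS; vc=[49,9]
#5 0xb9→b46/s6 MISS; vc=[49,9]
#6 0xba→b46/s6 L1-HIT; vc=[49,9]
#7 0x7a→b30/s6 MISS; vc=[49,9,46]
#8 0xc5→b49/s1 VC-HIT; vc=[25,9,46]
#9 0x78→b30/s6 L1-HIT; vc=[25,9,46]
#10 0xb8→b46/s6 VC-HIT; vc=[25,9,30]
#11 0x27→b9/s1 VC-HIT; vc=[25,49,30]
#12 0x67→b25/s1 VC-HIT; vc=[9,49,30]
#13 0x64→b25/s1 L1-HIT; vc=[9,49,30]
#14 0xc5→b49/s1 VC-HIT; vc=[9,25,30]

VC = [9, 25, 30]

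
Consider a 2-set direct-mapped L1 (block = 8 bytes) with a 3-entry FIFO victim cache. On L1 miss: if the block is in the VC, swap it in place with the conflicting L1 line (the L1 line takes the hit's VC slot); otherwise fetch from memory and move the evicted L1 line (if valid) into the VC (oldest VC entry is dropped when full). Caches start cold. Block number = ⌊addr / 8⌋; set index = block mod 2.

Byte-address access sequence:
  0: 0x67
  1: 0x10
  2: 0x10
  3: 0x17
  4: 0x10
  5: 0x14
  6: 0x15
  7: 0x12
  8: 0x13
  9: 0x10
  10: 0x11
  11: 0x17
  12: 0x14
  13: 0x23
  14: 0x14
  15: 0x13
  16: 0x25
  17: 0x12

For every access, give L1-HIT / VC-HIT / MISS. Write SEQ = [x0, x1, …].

SEQ = [MISS, MISS, L1-HIT, L1-HIT, L1-HIT, L1-HIT, L1-HIT, L1-HIT, L1-HIT, L1-HIT, L1-HIT, L1-HIT, L1-HIT, MISS, VC-HIT, L1-HIT, VC-HIT, VC-HIT]

#0 0x67→b12/s0 MISS; vc=[]
#1 0x10→b2/s0 MISS; vc=[12]
#2 0x10→b2/s0 L1-HIT; vc=[12]
#3 0x17→b2/s0 L1-HIT; vc=[12]
#4 0x10→b2/s0 L1-HIT; vc=[12]
#5 0x14→b2/s0 L1-HIT; vc=[12]
#6 0x15→b2/s0 L1-HIT; vc=[12]
#7 0x12→b2/s0 L1-HIT; vc=[12]
#8 0x13→b2/s0 L1-HIT; vc=[12]
#9 0x10→b2/s0 L1-HIT; vc=[12]
#10 0x11→b2/s0 L1-HIT; vc=[12]
#11 0x17→b2/s0 L1-HIT; vc=[12]
#12 0x14→b2/s0 L1-HIT; vc=[12]
#13 0x23→b4/s0 MISS; vc=[12,2]
#14 0x14→b2/s0 VC-HIT; vc=[12,4]
#15 0x13→b2/s0 L1-HIT; vc=[12,4]
#16 0x25→b4/s0 VC-HIT; vc=[12,2]
#17 0x12→b2/s0 VC-HIT; vc=[12,4]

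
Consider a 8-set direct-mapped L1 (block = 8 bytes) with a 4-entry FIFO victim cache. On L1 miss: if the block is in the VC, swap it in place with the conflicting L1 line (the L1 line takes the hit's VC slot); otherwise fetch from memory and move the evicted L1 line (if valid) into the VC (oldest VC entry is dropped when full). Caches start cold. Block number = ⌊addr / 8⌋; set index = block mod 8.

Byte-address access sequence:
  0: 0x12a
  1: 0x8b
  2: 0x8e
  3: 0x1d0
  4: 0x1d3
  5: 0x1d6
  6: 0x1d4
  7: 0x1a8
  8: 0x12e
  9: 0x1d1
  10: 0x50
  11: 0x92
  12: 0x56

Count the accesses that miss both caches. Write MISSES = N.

#0 0x12a→b37/s5 MISS; vc=[]
#1 0x8b→b17/s1 MISS; vc=[]
#2 0x8e→b17/s1 L1-HIT; vc=[]
#3 0x1d0→b58/s2 MISS; vc=[]
#4 0x1d3→b58/s2 L1-HIT; vc=[]
#5 0x1d6→b58/s2 L1-HIT; vc=[]
#6 0x1d4→b58/s2 L1-HIT; vc=[]
#7 0x1a8→b53/s5 MISS; vc=[37]
#8 0x12e→b37/s5 VC-HIT; vc=[53]
#9 0x1d1→b58/s2 L1-HIT; vc=[53]
#10 0x50→b10/s2 MISS; vc=[53,58]
#11 0x92→b18/s2 MISS; vc=[53,58,10]
#12 0x56→b10/s2 VC-HIT; vc=[53,58,18]

MISSES = 6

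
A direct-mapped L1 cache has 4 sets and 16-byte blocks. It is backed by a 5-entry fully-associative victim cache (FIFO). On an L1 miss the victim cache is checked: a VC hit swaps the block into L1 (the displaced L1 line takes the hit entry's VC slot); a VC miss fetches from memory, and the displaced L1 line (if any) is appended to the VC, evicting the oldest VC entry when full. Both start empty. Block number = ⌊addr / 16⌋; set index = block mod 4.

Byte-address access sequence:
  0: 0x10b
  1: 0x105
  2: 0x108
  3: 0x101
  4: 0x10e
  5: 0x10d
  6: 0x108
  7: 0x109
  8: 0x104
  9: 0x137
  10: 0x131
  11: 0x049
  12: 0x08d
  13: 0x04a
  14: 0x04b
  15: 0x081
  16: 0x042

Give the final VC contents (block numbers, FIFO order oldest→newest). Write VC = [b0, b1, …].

#0 0x10b→b16/s0 MISS; vc=[]
#1 0x105→b16/s0 L1-HIT; vc=[]
#2 0x108→b16/s0 L1-HIT; vc=[]
#3 0x101→b16/s0 L1-HIT; vc=[]
#4 0x10e→b16/s0 L1-HIT; vc=[]
#5 0x10d→b16/s0 L1-HIT; vc=[]
#6 0x108→b16/s0 L1-HIT; vc=[]
#7 0x109→b16/s0 L1-HIT; vc=[]
#8 0x104→b16/s0 L1-HIT; vc=[]
#9 0x137→b19/s3 MISS; vc=[]
#10 0x131→b19/s3 L1-HIT; vc=[]
#11 0x49→b4/s0 MISS; vc=[16]
#12 0x8d→b8/s0 MISS; vc=[16,4]
#13 0x4a→b4/s0 VC-HIT; vc=[16,8]
#14 0x4b→b4/s0 L1-HIT; vc=[16,8]
#15 0x81→b8/s0 VC-HIT; vc=[16,4]
#16 0x42→b4/s0 VC-HIT; vc=[16,8]

VC = [16, 8]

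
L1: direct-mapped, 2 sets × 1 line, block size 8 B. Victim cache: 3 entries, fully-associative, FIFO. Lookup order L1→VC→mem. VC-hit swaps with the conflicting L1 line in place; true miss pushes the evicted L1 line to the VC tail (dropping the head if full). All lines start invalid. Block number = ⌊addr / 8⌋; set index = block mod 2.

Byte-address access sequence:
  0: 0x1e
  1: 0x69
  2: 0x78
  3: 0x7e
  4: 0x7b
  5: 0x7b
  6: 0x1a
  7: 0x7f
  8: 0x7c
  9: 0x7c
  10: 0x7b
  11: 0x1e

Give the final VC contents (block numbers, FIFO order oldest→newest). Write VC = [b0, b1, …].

VC = [15, 13]

0: 0x1e (blk 3, set 1) → MISS  vc=[]
1: 0x69 (blk 13, set 1) → MISS  vc=[3]
2: 0x78 (blk 15, set 1) → MISS  vc=[3, 13]
3: 0x7e (blk 15, set 1) → L1-HIT  vc=[3, 13]
4: 0x7b (blk 15, set 1) → L1-HIT  vc=[3, 13]
5: 0x7b (blk 15, set 1) → L1-HIT  vc=[3, 13]
6: 0x1a (blk 3, set 1) → VC-HIT  vc=[15, 13]
7: 0x7f (blk 15, set 1) → VC-HIT  vc=[3, 13]
8: 0x7c (blk 15, set 1) → L1-HIT  vc=[3, 13]
9: 0x7c (blk 15, set 1) → L1-HIT  vc=[3, 13]
10: 0x7b (blk 15, set 1) → L1-HIT  vc=[3, 13]
11: 0x1e (blk 3, set 1) → VC-HIT  vc=[15, 13]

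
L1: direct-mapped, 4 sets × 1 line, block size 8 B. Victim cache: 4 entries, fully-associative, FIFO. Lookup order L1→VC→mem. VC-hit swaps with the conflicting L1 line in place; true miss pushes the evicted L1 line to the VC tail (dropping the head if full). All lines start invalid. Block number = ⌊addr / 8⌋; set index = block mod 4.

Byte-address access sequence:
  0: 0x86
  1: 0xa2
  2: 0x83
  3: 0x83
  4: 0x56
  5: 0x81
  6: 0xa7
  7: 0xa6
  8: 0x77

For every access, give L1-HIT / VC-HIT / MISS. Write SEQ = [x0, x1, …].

0: 0x86 (blk 16, set 0) → MISS  vc=[]
1: 0xa2 (blk 20, set 0) → MISS  vc=[16]
2: 0x83 (blk 16, set 0) → VC-HIT  vc=[20]
3: 0x83 (blk 16, set 0) → L1-HIT  vc=[20]
4: 0x56 (blk 10, set 2) → MISS  vc=[20]
5: 0x81 (blk 16, set 0) → L1-HIT  vc=[20]
6: 0xa7 (blk 20, set 0) → VC-HIT  vc=[16]
7: 0xa6 (blk 20, set 0) → L1-HIT  vc=[16]
8: 0x77 (blk 14, set 2) → MISS  vc=[16, 10]

SEQ = [MISS, MISS, VC-HIT, L1-HIT, MISS, L1-HIT, VC-HIT, L1-HIT, MISS]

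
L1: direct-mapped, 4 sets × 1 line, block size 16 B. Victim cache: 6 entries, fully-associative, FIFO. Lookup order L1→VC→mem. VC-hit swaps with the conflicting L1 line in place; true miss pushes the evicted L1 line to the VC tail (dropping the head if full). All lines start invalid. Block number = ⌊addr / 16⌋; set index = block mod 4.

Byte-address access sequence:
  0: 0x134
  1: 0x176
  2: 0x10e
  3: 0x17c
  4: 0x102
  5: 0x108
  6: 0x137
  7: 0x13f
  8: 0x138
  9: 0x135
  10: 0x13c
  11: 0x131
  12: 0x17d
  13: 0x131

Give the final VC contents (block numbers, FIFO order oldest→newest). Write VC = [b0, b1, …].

VC = [23]

  [0] addr=0x134 blk=19 s=3: MISS | VC []
  [1] addr=0x176 blk=23 s=3: MISS | VC [19]
  [2] addr=0x10e blk=16 s=0: MISS | VC [19]
  [3] addr=0x17c blk=23 s=3: L1-HIT | VC [19]
  [4] addr=0x102 blk=16 s=0: L1-HIT | VC [19]
  [5] addr=0x108 blk=16 s=0: L1-HIT | VC [19]
  [6] addr=0x137 blk=19 s=3: VC-HIT | VC [23]
  [7] addr=0x13f blk=19 s=3: L1-HIT | VC [23]
  [8] addr=0x138 blk=19 s=3: L1-HIT | VC [23]
  [9] addr=0x135 blk=19 s=3: L1-HIT | VC [23]
  [10] addr=0x13c blk=19 s=3: L1-HIT | VC [23]
  [11] addr=0x131 blk=19 s=3: L1-HIT | VC [23]
  [12] addr=0x17d blk=23 s=3: VC-HIT | VC [19]
  [13] addr=0x131 blk=19 s=3: VC-HIT | VC [23]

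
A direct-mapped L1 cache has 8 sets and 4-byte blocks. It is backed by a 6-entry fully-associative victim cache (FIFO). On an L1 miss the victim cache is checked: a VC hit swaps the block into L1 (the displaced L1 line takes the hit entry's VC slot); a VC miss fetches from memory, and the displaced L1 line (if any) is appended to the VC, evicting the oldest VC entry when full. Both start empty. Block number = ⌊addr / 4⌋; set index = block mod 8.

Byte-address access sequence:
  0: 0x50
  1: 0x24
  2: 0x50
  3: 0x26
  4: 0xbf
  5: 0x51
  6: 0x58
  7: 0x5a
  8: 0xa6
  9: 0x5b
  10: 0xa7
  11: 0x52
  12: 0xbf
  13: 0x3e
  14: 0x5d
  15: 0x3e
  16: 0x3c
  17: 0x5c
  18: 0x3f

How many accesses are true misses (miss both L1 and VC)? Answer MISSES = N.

0: 0x50 (blk 20, set 4) → MISS  vc=[]
1: 0x24 (blk 9, set 1) → MISS  vc=[]
2: 0x50 (blk 20, set 4) → L1-HIT  vc=[]
3: 0x26 (blk 9, set 1) → L1-HIT  vc=[]
4: 0xbf (blk 47, set 7) → MISS  vc=[]
5: 0x51 (blk 20, set 4) → L1-HIT  vc=[]
6: 0x58 (blk 22, set 6) → MISS  vc=[]
7: 0x5a (blk 22, set 6) → L1-HIT  vc=[]
8: 0xa6 (blk 41, set 1) → MISS  vc=[9]
9: 0x5b (blk 22, set 6) → L1-HIT  vc=[9]
10: 0xa7 (blk 41, set 1) → L1-HIT  vc=[9]
11: 0x52 (blk 20, set 4) → L1-HIT  vc=[9]
12: 0xbf (blk 47, set 7) → L1-HIT  vc=[9]
13: 0x3e (blk 15, set 7) → MISS  vc=[9, 47]
14: 0x5d (blk 23, set 7) → MISS  vc=[9, 47, 15]
15: 0x3e (blk 15, set 7) → VC-HIT  vc=[9, 47, 23]
16: 0x3c (blk 15, set 7) → L1-HIT  vc=[9, 47, 23]
17: 0x5c (blk 23, set 7) → VC-HIT  vc=[9, 47, 15]
18: 0x3f (blk 15, set 7) → VC-HIT  vc=[9, 47, 23]

MISSES = 7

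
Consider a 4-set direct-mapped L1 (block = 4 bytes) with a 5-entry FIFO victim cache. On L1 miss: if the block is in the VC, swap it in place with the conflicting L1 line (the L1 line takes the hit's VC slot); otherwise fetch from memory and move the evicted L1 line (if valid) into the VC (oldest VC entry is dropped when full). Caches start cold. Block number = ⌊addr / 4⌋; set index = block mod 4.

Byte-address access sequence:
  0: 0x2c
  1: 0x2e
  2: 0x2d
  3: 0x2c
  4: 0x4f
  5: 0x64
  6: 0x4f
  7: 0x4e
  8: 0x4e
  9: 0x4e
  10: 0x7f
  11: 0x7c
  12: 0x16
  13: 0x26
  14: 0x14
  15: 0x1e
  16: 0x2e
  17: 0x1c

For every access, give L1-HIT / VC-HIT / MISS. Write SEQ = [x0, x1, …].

SEQ = [MISS, L1-HIT, L1-HIT, L1-HIT, MISS, MISS, L1-HIT, L1-HIT, L1-HIT, L1-HIT, MISS, L1-HIT, MISS, MISS, VC-HIT, MISS, VC-HIT, VC-HIT]

#0 0x2c→b11/s3 MISS; vc=[]
#1 0x2e→b11/s3 L1-HIT; vc=[]
#2 0x2d→b11/s3 L1-HIT; vc=[]
#3 0x2c→b11/s3 L1-HIT; vc=[]
#4 0x4f→b19/s3 MISS; vc=[11]
#5 0x64→b25/s1 MISS; vc=[11]
#6 0x4f→b19/s3 L1-HIT; vc=[11]
#7 0x4e→b19/s3 L1-HIT; vc=[11]
#8 0x4e→b19/s3 L1-HIT; vc=[11]
#9 0x4e→b19/s3 L1-HIT; vc=[11]
#10 0x7f→b31/s3 MISS; vc=[11,19]
#11 0x7c→b31/s3 L1-HIT; vc=[11,19]
#12 0x16→b5/s1 MISS; vc=[11,19,25]
#13 0x26→b9/s1 MISS; vc=[11,19,25,5]
#14 0x14→b5/s1 VC-HIT; vc=[11,19,25,9]
#15 0x1e→b7/s3 MISS; vc=[11,19,25,9,31]
#16 0x2e→b11/s3 VC-HIT; vc=[7,19,25,9,31]
#17 0x1c→b7/s3 VC-HIT; vc=[11,19,25,9,31]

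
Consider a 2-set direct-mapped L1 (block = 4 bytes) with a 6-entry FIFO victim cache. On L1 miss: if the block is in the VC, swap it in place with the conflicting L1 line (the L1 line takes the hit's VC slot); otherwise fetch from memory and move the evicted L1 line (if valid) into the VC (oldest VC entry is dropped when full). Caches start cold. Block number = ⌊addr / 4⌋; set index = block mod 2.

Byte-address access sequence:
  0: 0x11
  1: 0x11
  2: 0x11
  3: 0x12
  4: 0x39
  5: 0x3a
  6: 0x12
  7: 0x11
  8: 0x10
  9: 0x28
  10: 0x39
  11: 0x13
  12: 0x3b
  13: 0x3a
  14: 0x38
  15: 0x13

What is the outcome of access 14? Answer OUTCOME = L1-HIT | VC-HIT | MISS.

OUTCOME = L1-HIT

#0 0x11→b4/s0 MISS; vc=[]
#1 0x11→b4/s0 L1-HIT; vc=[]
#2 0x11→b4/s0 L1-HIT; vc=[]
#3 0x12→b4/s0 L1-HIT; vc=[]
#4 0x39→b14/s0 MISS; vc=[4]
#5 0x3a→b14/s0 L1-HIT; vc=[4]
#6 0x12→b4/s0 VC-HIT; vc=[14]
#7 0x11→b4/s0 L1-HIT; vc=[14]
#8 0x10→b4/s0 L1-HIT; vc=[14]
#9 0x28→b10/s0 MISS; vc=[14,4]
#10 0x39→b14/s0 VC-HIT; vc=[10,4]
#11 0x13→b4/s0 VC-HIT; vc=[10,14]
#12 0x3b→b14/s0 VC-HIT; vc=[10,4]
#13 0x3a→b14/s0 L1-HIT; vc=[10,4]
#14 0x38→b14/s0 L1-HIT; vc=[10,4]
#15 0x13→b4/s0 VC-HIT; vc=[10,14]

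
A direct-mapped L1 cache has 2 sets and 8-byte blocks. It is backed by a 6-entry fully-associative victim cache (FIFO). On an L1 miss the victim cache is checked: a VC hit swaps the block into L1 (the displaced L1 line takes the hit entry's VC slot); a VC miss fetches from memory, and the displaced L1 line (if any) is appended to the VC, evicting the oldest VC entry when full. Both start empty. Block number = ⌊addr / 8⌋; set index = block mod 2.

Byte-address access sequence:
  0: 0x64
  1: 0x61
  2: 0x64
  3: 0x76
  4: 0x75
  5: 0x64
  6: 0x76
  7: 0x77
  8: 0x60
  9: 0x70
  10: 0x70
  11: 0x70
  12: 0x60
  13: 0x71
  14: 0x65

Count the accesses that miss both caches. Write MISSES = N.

#0 0x64→b12/s0 MISS; vc=[]
#1 0x61→b12/s0 L1-HIT; vc=[]
#2 0x64→b12/s0 L1-HIT; vc=[]
#3 0x76→b14/s0 MISS; vc=[12]
#4 0x75→b14/s0 L1-HIT; vc=[12]
#5 0x64→b12/s0 VC-HIT; vc=[14]
#6 0x76→b14/s0 VC-HIT; vc=[12]
#7 0x77→b14/s0 L1-HIT; vc=[12]
#8 0x60→b12/s0 VC-HIT; vc=[14]
#9 0x70→b14/s0 VC-HIT; vc=[12]
#10 0x70→b14/s0 L1-HIT; vc=[12]
#11 0x70→b14/s0 L1-HIT; vc=[12]
#12 0x60→b12/s0 VC-HIT; vc=[14]
#13 0x71→b14/s0 VC-HIT; vc=[12]
#14 0x65→b12/s0 VC-HIT; vc=[14]

MISSES = 2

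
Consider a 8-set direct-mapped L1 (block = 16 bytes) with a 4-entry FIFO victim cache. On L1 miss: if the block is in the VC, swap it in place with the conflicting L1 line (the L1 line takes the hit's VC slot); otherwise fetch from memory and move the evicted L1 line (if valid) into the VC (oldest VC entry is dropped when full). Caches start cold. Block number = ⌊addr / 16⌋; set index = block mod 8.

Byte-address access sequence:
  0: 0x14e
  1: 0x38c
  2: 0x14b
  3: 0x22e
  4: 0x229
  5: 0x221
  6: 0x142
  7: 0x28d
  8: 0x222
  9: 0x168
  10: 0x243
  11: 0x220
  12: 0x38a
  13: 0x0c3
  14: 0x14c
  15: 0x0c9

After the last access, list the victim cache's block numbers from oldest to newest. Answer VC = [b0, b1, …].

0: 0x14e (blk 20, set 4) → MISS  vc=[]
1: 0x38c (blk 56, set 0) → MISS  vc=[]
2: 0x14b (blk 20, set 4) → L1-HIT  vc=[]
3: 0x22e (blk 34, set 2) → MISS  vc=[]
4: 0x229 (blk 34, set 2) → L1-HIT  vc=[]
5: 0x221 (blk 34, set 2) → L1-HIT  vc=[]
6: 0x142 (blk 20, set 4) → L1-HIT  vc=[]
7: 0x28d (blk 40, set 0) → MISS  vc=[56]
8: 0x222 (blk 34, set 2) → L1-HIT  vc=[56]
9: 0x168 (blk 22, set 6) → MISS  vc=[56]
10: 0x243 (blk 36, set 4) → MISS  vc=[56, 20]
11: 0x220 (blk 34, set 2) → L1-HIT  vc=[56, 20]
12: 0x38a (blk 56, set 0) → VC-HIT  vc=[40, 20]
13: 0xc3 (blk 12, set 4) → MISS  vc=[40, 20, 36]
14: 0x14c (blk 20, set 4) → VC-HIT  vc=[40, 12, 36]
15: 0xc9 (blk 12, set 4) → VC-HIT  vc=[40, 20, 36]

VC = [40, 20, 36]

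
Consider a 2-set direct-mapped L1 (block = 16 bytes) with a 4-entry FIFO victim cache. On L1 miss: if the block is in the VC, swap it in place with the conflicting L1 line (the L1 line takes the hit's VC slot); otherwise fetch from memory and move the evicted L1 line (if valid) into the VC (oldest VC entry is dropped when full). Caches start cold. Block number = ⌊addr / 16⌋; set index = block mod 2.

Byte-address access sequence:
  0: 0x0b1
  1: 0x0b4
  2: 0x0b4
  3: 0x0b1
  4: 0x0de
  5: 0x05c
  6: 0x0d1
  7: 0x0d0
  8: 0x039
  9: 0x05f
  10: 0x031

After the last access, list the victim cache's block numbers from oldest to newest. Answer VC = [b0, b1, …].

VC = [11, 5, 13]

  [0] addr=0xb1 blk=11 s=1: MISS | VC []
  [1] addr=0xb4 blk=11 s=1: L1-HIT | VC []
  [2] addr=0xb4 blk=11 s=1: L1-HIT | VC []
  [3] addr=0xb1 blk=11 s=1: L1-HIT | VC []
  [4] addr=0xde blk=13 s=1: MISS | VC [11]
  [5] addr=0x5c blk=5 s=1: MISS | VC [11, 13]
  [6] addr=0xd1 blk=13 s=1: VC-HIT | VC [11, 5]
  [7] addr=0xd0 blk=13 s=1: L1-HIT | VC [11, 5]
  [8] addr=0x39 blk=3 s=1: MISS | VC [11, 5, 13]
  [9] addr=0x5f blk=5 s=1: VC-HIT | VC [11, 3, 13]
  [10] addr=0x31 blk=3 s=1: VC-HIT | VC [11, 5, 13]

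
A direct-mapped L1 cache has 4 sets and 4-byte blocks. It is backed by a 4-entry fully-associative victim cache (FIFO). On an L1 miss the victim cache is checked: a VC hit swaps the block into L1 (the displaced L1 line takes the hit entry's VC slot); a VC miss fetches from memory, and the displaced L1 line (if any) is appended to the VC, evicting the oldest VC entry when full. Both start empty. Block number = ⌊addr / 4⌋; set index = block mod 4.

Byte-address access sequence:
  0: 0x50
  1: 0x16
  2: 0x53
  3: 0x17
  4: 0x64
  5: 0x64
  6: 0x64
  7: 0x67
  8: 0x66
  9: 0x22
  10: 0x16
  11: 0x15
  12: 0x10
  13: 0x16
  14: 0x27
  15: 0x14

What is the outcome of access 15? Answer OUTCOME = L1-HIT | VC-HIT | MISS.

OUTCOME = VC-HIT

  [0] addr=0x50 blk=20 s=0: MISS | VC []
  [1] addr=0x16 blk=5 s=1: MISS | VC []
  [2] addr=0x53 blk=20 s=0: L1-HIT | VC []
  [3] addr=0x17 blk=5 s=1: L1-HIT | VC []
  [4] addr=0x64 blk=25 s=1: MISS | VC [5]
  [5] addr=0x64 blk=25 s=1: L1-HIT | VC [5]
  [6] addr=0x64 blk=25 s=1: L1-HIT | VC [5]
  [7] addr=0x67 blk=25 s=1: L1-HIT | VC [5]
  [8] addr=0x66 blk=25 s=1: L1-HIT | VC [5]
  [9] addr=0x22 blk=8 s=0: MISS | VC [5, 20]
  [10] addr=0x16 blk=5 s=1: VC-HIT | VC [25, 20]
  [11] addr=0x15 blk=5 s=1: L1-HIT | VC [25, 20]
  [12] addr=0x10 blk=4 s=0: MISS | VC [25, 20, 8]
  [13] addr=0x16 blk=5 s=1: L1-HIT | VC [25, 20, 8]
  [14] addr=0x27 blk=9 s=1: MISS | VC [25, 20, 8, 5]
  [15] addr=0x14 blk=5 s=1: VC-HIT | VC [25, 20, 8, 9]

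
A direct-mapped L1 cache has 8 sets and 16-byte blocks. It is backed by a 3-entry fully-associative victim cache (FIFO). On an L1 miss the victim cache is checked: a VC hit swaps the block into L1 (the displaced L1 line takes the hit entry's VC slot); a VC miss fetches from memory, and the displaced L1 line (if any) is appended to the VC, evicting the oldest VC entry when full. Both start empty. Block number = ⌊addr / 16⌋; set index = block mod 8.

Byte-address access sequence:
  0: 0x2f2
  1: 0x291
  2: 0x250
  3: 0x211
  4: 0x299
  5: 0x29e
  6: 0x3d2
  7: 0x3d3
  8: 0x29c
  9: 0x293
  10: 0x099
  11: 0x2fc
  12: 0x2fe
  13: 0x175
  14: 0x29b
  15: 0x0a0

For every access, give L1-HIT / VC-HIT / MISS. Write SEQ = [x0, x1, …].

0: 0x2f2 (blk 47, set 7) → MISS  vc=[]
1: 0x291 (blk 41, set 1) → MISS  vc=[]
2: 0x250 (blk 37, set 5) → MISS  vc=[]
3: 0x211 (blk 33, set 1) → MISS  vc=[41]
4: 0x299 (blk 41, set 1) → VC-HIT  vc=[33]
5: 0x29e (blk 41, set 1) → L1-HIT  vc=[33]
6: 0x3d2 (blk 61, set 5) → MISS  vc=[33, 37]
7: 0x3d3 (blk 61, set 5) → L1-HIT  vc=[33, 37]
8: 0x29c (blk 41, set 1) → L1-HIT  vc=[33, 37]
9: 0x293 (blk 41, set 1) → L1-HIT  vc=[33, 37]
10: 0x99 (blk 9, set 1) → MISS  vc=[33, 37, 41]
11: 0x2fc (blk 47, set 7) → L1-HIT  vc=[33, 37, 41]
12: 0x2fe (blk 47, set 7) → L1-HIT  vc=[33, 37, 41]
13: 0x175 (blk 23, set 7) → MISS  vc=[37, 41, 47]
14: 0x29b (blk 41, set 1) → VC-HIT  vc=[37, 9, 47]
15: 0xa0 (blk 10, set 2) → MISS  vc=[37, 9, 47]

SEQ = [MISS, MISS, MISS, MISS, VC-HIT, L1-HIT, MISS, L1-HIT, L1-HIT, L1-HIT, MISS, L1-HIT, L1-HIT, MISS, VC-HIT, MISS]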